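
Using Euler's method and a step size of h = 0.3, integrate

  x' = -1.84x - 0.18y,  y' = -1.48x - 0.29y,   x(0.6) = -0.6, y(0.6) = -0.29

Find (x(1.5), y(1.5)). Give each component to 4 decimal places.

Euler on (x,y): x_{n+1} = x_n + h·x', y_{n+1} = y_n + h·y'.
0.600000: (-0.600000, -0.290000); f=(1.156200, 0.972100) → (-0.253140, 0.001630)
0.900000: (-0.253140, 0.001630); f=(0.465484, 0.374174) → (-0.113495, 0.113882)
1.200000: (-0.113495, 0.113882); f=(0.188331, 0.134946) → (-0.056995, 0.154366)
(x(1.5), y(1.5)) ≈ (-0.0570, 0.1544)

-0.0570, 0.1544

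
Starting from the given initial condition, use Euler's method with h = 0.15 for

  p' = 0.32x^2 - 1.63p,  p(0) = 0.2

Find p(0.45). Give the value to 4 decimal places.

0.0914

Euler: p_{n+1} = p_n + h·f(x_n, p_n).
x=0.000000, p=0.200000: f=-0.326000 → p ← 0.200000 + 0.15·(-0.326000) = 0.151100
x=0.150000, p=0.151100: f=-0.239093 → p ← 0.151100 + 0.15·(-0.239093) = 0.115236
x=0.300000, p=0.115236: f=-0.159035 → p ← 0.115236 + 0.15·(-0.159035) = 0.091381
p(0.45) ≈ 0.0914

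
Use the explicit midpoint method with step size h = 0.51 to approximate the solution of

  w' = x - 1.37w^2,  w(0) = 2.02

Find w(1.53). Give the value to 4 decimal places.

1.9593

Midpoint: k1 = f(x_n, w_n); k2 = f(x_n + h/2, w_n + (h/2)·k1); w_{n+1} = w_n + h·k2.
x=0.000000, w=2.020000:
  k1 = f(0.000000, 2.020000) = -5.590148
  k2 = f(0.255000, 0.594512) = -0.229219
  w ← 2.020000 + 0.51·(-0.229219) = 1.903098
x=0.510000, w=1.903098:
  k1 = f(0.510000, 1.903098) = -4.451842
  k2 = f(0.765000, 0.767878) = -0.042803
  w ← 1.903098 + 0.51·(-0.042803) = 1.881269
x=1.020000, w=1.881269:
  k1 = f(1.020000, 1.881269) = -3.828665
  k2 = f(1.275000, 0.904959) = 0.153037
  w ← 1.881269 + 0.51·0.153037 = 1.959318
w(1.53) ≈ 1.9593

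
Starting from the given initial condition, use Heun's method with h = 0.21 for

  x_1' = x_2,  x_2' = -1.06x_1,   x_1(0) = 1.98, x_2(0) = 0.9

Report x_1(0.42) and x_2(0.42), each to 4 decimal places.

Heun on (x_1,x_2): k1 = f(t_n, state_n); k2 = f(t_n + h, state_n + h·k1); state_{n+1} = state_n + (h/2)·(k1 + k2).
0.000000: (1.980000, 0.900000)
  k1 = (0.900000, -2.098800)
  predictor → (2.169000, 0.459252)
  k2 = (0.459252, -2.299140)
  → (2.122721, 0.438216)
0.210000: (2.122721, 0.438216)
  k1 = (0.438216, -2.250085)
  predictor → (2.214747, -0.034301)
  k2 = (-0.034301, -2.347632)
  → (2.165133, -0.044544)
(x_1(0.42), x_2(0.42)) ≈ (2.1651, -0.0445)

2.1651, -0.0445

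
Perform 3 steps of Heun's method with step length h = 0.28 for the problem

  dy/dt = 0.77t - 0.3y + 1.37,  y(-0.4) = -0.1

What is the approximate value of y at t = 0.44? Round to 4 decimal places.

Heun: k1 = f(t_n, y_n); k2 = f(t_n + h, y_n + h·k1); y_{n+1} = y_n + (h/2)·(k1 + k2).
t=-0.400000, y=-0.100000:
  k1 = f(-0.400000, -0.100000) = 1.092000
  k2 = f(-0.120000, 0.205760) = 1.215872
  y ← -0.100000 + (0.28/2)·(1.092000 + 1.215872) = 0.223102
t=-0.120000, y=0.223102:
  k1 = f(-0.120000, 0.223102) = 1.210669
  k2 = f(0.160000, 0.562090) = 1.324573
  y ← 0.223102 + (0.28/2)·(1.210669 + 1.324573) = 0.578036
t=0.160000, y=0.578036:
  k1 = f(0.160000, 0.578036) = 1.319789
  k2 = f(0.440000, 0.947577) = 1.424527
  y ← 0.578036 + (0.28/2)·(1.319789 + 1.424527) = 0.962240
y(0.44) ≈ 0.9622

0.9622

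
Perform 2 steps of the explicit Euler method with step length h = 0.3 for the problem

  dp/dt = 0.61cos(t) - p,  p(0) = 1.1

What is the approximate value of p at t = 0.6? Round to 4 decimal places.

0.8419

Euler: p_{n+1} = p_n + h·f(t_n, p_n).
t=0.000000, p=1.100000: f=-0.490000 → p ← 1.100000 + 0.3·(-0.490000) = 0.953000
t=0.300000, p=0.953000: f=-0.370245 → p ← 0.953000 + 0.3·(-0.370245) = 0.841927
p(0.6) ≈ 0.8419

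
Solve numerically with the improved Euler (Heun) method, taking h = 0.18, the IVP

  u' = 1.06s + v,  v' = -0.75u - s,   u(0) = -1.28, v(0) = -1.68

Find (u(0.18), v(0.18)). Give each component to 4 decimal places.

Heun on (u,v): k1 = f(s_n, state_n); k2 = f(s_n + h, state_n + h·k1); state_{n+1} = state_n + (h/2)·(k1 + k2).
0.000000: (-1.280000, -1.680000)
  k1 = (-1.680000, 0.960000)
  predictor → (-1.582400, -1.507200)
  k2 = (-1.316400, 1.006800)
  → (-1.549676, -1.502988)
(u(0.18), v(0.18)) ≈ (-1.5497, -1.5030)

-1.5497, -1.5030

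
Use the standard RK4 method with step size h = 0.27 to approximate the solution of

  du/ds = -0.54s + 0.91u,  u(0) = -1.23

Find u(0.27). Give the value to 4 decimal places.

RK4: k1 = f(s_n, u_n); k2 = f(s_n + h/2, u_n + (h/2)·k1); k3 = f(s_n + h/2, u_n + (h/2)·k2); k4 = f(s_n + h, u_n + h·k3); u_{n+1} = u_n + (h/6)·(k1 + 2k2 + 2k3 + k4).
s=0.000000, u=-1.230000:
  k1 = f(0.000000, -1.230000) = -1.119300
  k2 = f(0.135000, -1.381105) = -1.329706
  k3 = f(0.135000, -1.409510) = -1.355554
  k4 = f(0.270000, -1.596000) = -1.598160
  u ← -1.230000 + (0.27/6)·(k1 + 2k2 + 2k3 + k4) = -1.593959
u(0.27) ≈ -1.5940

-1.5940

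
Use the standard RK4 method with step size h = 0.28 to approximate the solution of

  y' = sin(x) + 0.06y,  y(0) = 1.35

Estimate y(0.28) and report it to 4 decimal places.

RK4: k1 = f(x_n, y_n); k2 = f(x_n + h/2, y_n + (h/2)·k1); k3 = f(x_n + h/2, y_n + (h/2)·k2); k4 = f(x_n + h, y_n + h·k3); y_{n+1} = y_n + (h/6)·(k1 + 2k2 + 2k3 + k4).
x=0.000000, y=1.350000:
  k1 = f(0.000000, 1.350000) = 0.081000
  k2 = f(0.140000, 1.361340) = 0.221224
  k3 = f(0.140000, 1.380971) = 0.222401
  k4 = f(0.280000, 1.412272) = 0.361092
  y ← 1.350000 + (0.28/6)·(k1 + 2k2 + 2k3 + k4) = 1.412036
y(0.28) ≈ 1.4120

1.4120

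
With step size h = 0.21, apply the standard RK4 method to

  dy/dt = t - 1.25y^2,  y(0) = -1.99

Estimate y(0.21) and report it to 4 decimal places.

-4.0932

RK4: k1 = f(t_n, y_n); k2 = f(t_n + h/2, y_n + (h/2)·k1); k3 = f(t_n + h/2, y_n + (h/2)·k2); k4 = f(t_n + h, y_n + h·k3); y_{n+1} = y_n + (h/6)·(k1 + 2k2 + 2k3 + k4).
t=0.000000, y=-1.990000:
  k1 = f(0.000000, -1.990000) = -4.950125
  k2 = f(0.105000, -2.509763) = -7.768639
  k3 = f(0.105000, -2.805707) = -9.734990
  k4 = f(0.210000, -4.034348) = -20.134954
  y ← -1.990000 + (0.21/6)·(k1 + 2k2 + 2k3 + k4) = -4.093232
y(0.21) ≈ -4.0932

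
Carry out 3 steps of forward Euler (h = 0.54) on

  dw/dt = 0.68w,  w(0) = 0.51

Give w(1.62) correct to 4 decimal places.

Euler: w_{n+1} = w_n + h·f(t_n, w_n).
t=0.000000, w=0.510000: f=0.346800 → w ← 0.510000 + 0.54·0.346800 = 0.697272
t=0.540000, w=0.697272: f=0.474145 → w ← 0.697272 + 0.54·0.474145 = 0.953310
t=1.080000, w=0.953310: f=0.648251 → w ← 0.953310 + 0.54·0.648251 = 1.303366
w(1.62) ≈ 1.3034

1.3034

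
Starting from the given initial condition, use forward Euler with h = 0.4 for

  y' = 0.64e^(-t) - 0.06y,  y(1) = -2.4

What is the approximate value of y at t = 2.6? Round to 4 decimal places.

-1.9604

Euler: y_{n+1} = y_n + h·f(t_n, y_n).
t=1.000000, y=-2.400000: f=0.379443 → y ← -2.400000 + 0.4·0.379443 = -2.248223
t=1.400000, y=-2.248223: f=0.292715 → y ← -2.248223 + 0.4·0.292715 = -2.131137
t=1.800000, y=-2.131137: f=0.233659 → y ← -2.131137 + 0.4·0.233659 = -2.037673
t=2.200000, y=-2.037673: f=0.193174 → y ← -2.037673 + 0.4·0.193174 = -1.960403
y(2.6) ≈ -1.9604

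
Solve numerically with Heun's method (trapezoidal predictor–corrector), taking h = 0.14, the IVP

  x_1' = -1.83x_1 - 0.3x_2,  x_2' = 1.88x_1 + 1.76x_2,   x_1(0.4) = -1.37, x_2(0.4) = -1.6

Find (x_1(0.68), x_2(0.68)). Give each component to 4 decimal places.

Heun on (x_1,x_2): k1 = f(t_n, state_n); k2 = f(t_n + h, state_n + h·k1); state_{n+1} = state_n + (h/2)·(k1 + k2).
0.400000: (-1.370000, -1.600000)
  k1 = (2.987100, -5.391600)
  predictor → (-0.951806, -2.354824)
  k2 = (2.448252, -5.933886)
  → (-0.989525, -2.392784)
0.540000: (-0.989525, -2.392784)
  k1 = (2.528667, -6.071607)
  predictor → (-0.635512, -3.242809)
  k2 = (2.135830, -6.902107)
  → (-0.663011, -3.300944)
(x_1(0.68), x_2(0.68)) ≈ (-0.6630, -3.3009)

-0.6630, -3.3009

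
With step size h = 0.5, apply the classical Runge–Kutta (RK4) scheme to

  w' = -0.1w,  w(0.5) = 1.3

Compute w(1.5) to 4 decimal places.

RK4: k1 = f(x_n, w_n); k2 = f(x_n + h/2, w_n + (h/2)·k1); k3 = f(x_n + h/2, w_n + (h/2)·k2); k4 = f(x_n + h, w_n + h·k3); w_{n+1} = w_n + (h/6)·(k1 + 2k2 + 2k3 + k4).
x=0.500000, w=1.300000:
  k1 = f(0.500000, 1.300000) = -0.130000
  k2 = f(0.750000, 1.267500) = -0.126750
  k3 = f(0.750000, 1.268312) = -0.126831
  k4 = f(1.000000, 1.236584) = -0.123658
  w ← 1.300000 + (0.5/6)·(k1 + 2k2 + 2k3 + k4) = 1.236598
x=1.000000, w=1.236598:
  k1 = f(1.000000, 1.236598) = -0.123660
  k2 = f(1.250000, 1.205683) = -0.120568
  k3 = f(1.250000, 1.206456) = -0.120646
  k4 = f(1.500000, 1.176275) = -0.117628
  w ← 1.236598 + (0.5/6)·(k1 + 2k2 + 2k3 + k4) = 1.176289
w(1.5) ≈ 1.1763

1.1763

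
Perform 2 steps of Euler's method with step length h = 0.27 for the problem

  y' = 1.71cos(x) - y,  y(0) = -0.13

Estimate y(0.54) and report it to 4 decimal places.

Euler: y_{n+1} = y_n + h·f(x_n, y_n).
x=0.000000, y=-0.130000: f=1.840000 → y ← -0.130000 + 0.27·1.840000 = 0.366800
x=0.270000, y=0.366800: f=1.281248 → y ← 0.366800 + 0.27·1.281248 = 0.712737
y(0.54) ≈ 0.7127

0.7127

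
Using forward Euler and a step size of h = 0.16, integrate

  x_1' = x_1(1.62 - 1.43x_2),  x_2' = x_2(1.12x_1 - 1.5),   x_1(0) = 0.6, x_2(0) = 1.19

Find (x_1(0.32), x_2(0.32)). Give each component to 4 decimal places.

Euler on (x_1,x_2): x_1_{n+1} = x_1_n + h·x_1', x_2_{n+1} = x_2_n + h·x_2'.
0.000000: (0.600000, 1.190000); f=(-0.049020, -0.985320) → (0.592157, 1.032349)
0.160000: (0.592157, 1.032349); f=(0.085117, -0.863853) → (0.605776, 0.894132)
(x_1(0.32), x_2(0.32)) ≈ (0.6058, 0.8941)

0.6058, 0.8941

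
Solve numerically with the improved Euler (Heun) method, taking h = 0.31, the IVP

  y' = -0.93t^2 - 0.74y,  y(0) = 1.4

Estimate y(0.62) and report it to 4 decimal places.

0.8120

Heun: k1 = f(t_n, y_n); k2 = f(t_n + h, y_n + h·k1); y_{n+1} = y_n + (h/2)·(k1 + k2).
t=0.000000, y=1.400000:
  k1 = f(0.000000, 1.400000) = -1.036000
  k2 = f(0.310000, 1.078840) = -0.887715
  y ← 1.400000 + (0.31/2)·(-1.036000 + (-0.887715)) = 1.101824
t=0.310000, y=1.101824:
  k1 = f(0.310000, 1.101824) = -0.904723
  k2 = f(0.620000, 0.821360) = -0.965298
  y ← 1.101824 + (0.31/2)·(-0.904723 + (-0.965298)) = 0.811971
y(0.62) ≈ 0.8120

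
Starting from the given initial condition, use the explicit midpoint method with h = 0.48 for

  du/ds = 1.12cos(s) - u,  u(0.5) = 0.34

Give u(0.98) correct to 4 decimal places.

Midpoint: k1 = f(s_n, u_n); k2 = f(s_n + h/2, u_n + (h/2)·k1); u_{n+1} = u_n + h·k2.
s=0.500000, u=0.340000:
  k1 = f(0.500000, 0.340000) = 0.642892
  k2 = f(0.740000, 0.494294) = 0.332791
  u ← 0.340000 + 0.48·0.332791 = 0.499739
u(0.98) ≈ 0.4997

0.4997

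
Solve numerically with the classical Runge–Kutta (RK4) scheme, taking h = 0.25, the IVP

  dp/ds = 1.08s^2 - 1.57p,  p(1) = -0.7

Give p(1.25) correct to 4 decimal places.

RK4: k1 = f(s_n, p_n); k2 = f(s_n + h/2, p_n + (h/2)·k1); k3 = f(s_n + h/2, p_n + (h/2)·k2); k4 = f(s_n + h, p_n + h·k3); p_{n+1} = p_n + (h/6)·(k1 + 2k2 + 2k3 + k4).
s=1.000000, p=-0.700000:
  k1 = f(1.000000, -0.700000) = 2.179000
  k2 = f(1.125000, -0.427625) = 2.038246
  k3 = f(1.125000, -0.445219) = 2.065869
  k4 = f(1.250000, -0.183533) = 1.975646
  p ← -0.700000 + (0.25/6)·(k1 + 2k2 + 2k3 + k4) = -0.184880
p(1.25) ≈ -0.1849

-0.1849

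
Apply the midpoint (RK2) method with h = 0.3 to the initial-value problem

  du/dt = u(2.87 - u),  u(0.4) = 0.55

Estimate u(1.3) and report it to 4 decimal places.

Midpoint: k1 = f(t_n, u_n); k2 = f(t_n + h/2, u_n + (h/2)·k1); u_{n+1} = u_n + h·k2.
t=0.400000, u=0.550000:
  k1 = f(0.400000, 0.550000) = 1.276000
  k2 = f(0.550000, 0.741400) = 1.578144
  u ← 0.550000 + 0.3·1.578144 = 1.023443
t=0.700000, u=1.023443:
  k1 = f(0.700000, 1.023443) = 1.889846
  k2 = f(0.850000, 1.306920) = 2.042821
  u ← 1.023443 + 0.3·2.042821 = 1.636289
t=1.000000, u=1.636289:
  k1 = f(1.000000, 1.636289) = 2.018708
  k2 = f(1.150000, 1.939096) = 1.805113
  u ← 1.636289 + 0.3·1.805113 = 2.177823
u(1.3) ≈ 2.1778

2.1778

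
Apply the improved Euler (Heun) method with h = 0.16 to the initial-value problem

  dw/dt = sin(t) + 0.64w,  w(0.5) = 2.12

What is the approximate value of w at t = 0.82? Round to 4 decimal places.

Heun: k1 = f(t_n, w_n); k2 = f(t_n + h, w_n + h·k1); w_{n+1} = w_n + (h/2)·(k1 + k2).
t=0.500000, w=2.120000:
  k1 = f(0.500000, 2.120000) = 1.836226
  k2 = f(0.660000, 2.413796) = 2.157946
  w ← 2.120000 + (0.16/2)·(1.836226 + 2.157946) = 2.439534
t=0.660000, w=2.439534:
  k1 = f(0.660000, 2.439534) = 2.174418
  k2 = f(0.820000, 2.787441) = 2.515108
  w ← 2.439534 + (0.16/2)·(2.174418 + 2.515108) = 2.814696
w(0.82) ≈ 2.8147

2.8147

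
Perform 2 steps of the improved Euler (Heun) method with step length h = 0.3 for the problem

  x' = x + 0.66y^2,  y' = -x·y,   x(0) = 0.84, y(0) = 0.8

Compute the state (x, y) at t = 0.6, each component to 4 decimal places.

Heun on (x,y): k1 = f(t_n, state_n); k2 = f(t_n + h, state_n + h·k1); state_{n+1} = state_n + (h/2)·(k1 + k2).
0.000000: (0.840000, 0.800000)
  k1 = (1.262400, -0.672000)
  predictor → (1.218720, 0.598400)
  k2 = (1.455054, -0.729282)
  → (1.247618, 0.589808)
0.300000: (1.247618, 0.589808)
  k1 = (1.477214, -0.735855)
  predictor → (1.690783, 0.369051)
  k2 = (1.780674, -0.623985)
  → (1.736301, 0.385832)
(x(0.6), y(0.6)) ≈ (1.7363, 0.3858)

1.7363, 0.3858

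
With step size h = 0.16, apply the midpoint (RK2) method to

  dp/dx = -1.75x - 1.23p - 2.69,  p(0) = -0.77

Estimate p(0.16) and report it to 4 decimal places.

Midpoint: k1 = f(x_n, p_n); k2 = f(x_n + h/2, p_n + (h/2)·k1); p_{n+1} = p_n + h·k2.
x=0.000000, p=-0.770000:
  k1 = f(0.000000, -0.770000) = -1.742900
  k2 = f(0.080000, -0.909432) = -1.711399
  p ← -0.770000 + 0.16·(-1.711399) = -1.043824
p(0.16) ≈ -1.0438

-1.0438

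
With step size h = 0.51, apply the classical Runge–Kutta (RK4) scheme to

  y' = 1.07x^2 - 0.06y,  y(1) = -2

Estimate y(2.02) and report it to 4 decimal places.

0.6410

RK4: k1 = f(x_n, y_n); k2 = f(x_n + h/2, y_n + (h/2)·k1); k3 = f(x_n + h/2, y_n + (h/2)·k2); k4 = f(x_n + h, y_n + h·k3); y_{n+1} = y_n + (h/6)·(k1 + 2k2 + 2k3 + k4).
x=1.000000, y=-2.000000:
  k1 = f(1.000000, -2.000000) = 1.190000
  k2 = f(1.255000, -1.696550) = 1.787070
  k3 = f(1.255000, -1.544297) = 1.777935
  k4 = f(1.510000, -1.093253) = 2.505302
  y ← -2.000000 + (0.51/6)·(k1 + 2k2 + 2k3 + k4) = -1.079849
x=1.510000, y=-1.079849:
  k1 = f(1.510000, -1.079849) = 2.504498
  k2 = f(1.765000, -0.441202) = 3.359763
  k3 = f(1.765000, -0.223109) = 3.346677
  k4 = f(2.020000, 0.626957) = 4.328411
  y ← -1.079849 + (0.51/6)·(k1 + 2k2 + 2k3 + k4) = 0.641043
y(2.02) ≈ 0.6410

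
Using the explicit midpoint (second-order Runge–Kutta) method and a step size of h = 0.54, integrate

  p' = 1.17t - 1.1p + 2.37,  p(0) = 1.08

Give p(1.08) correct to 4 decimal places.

2.2998

Midpoint: k1 = f(t_n, p_n); k2 = f(t_n + h/2, p_n + (h/2)·k1); p_{n+1} = p_n + h·k2.
t=0.000000, p=1.080000:
  k1 = f(0.000000, 1.080000) = 1.182000
  k2 = f(0.270000, 1.399140) = 1.146846
  p ← 1.080000 + 0.54·1.146846 = 1.699297
t=0.540000, p=1.699297:
  k1 = f(0.540000, 1.699297) = 1.132573
  k2 = f(0.810000, 2.005092) = 1.112099
  p ← 1.699297 + 0.54·1.112099 = 2.299830
p(1.08) ≈ 2.2998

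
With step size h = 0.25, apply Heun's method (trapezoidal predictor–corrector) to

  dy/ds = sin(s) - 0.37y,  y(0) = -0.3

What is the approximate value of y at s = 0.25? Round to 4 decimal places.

Heun: k1 = f(s_n, y_n); k2 = f(s_n + h, y_n + h·k1); y_{n+1} = y_n + (h/2)·(k1 + k2).
s=0.000000, y=-0.300000:
  k1 = f(0.000000, -0.300000) = 0.111000
  k2 = f(0.250000, -0.272250) = 0.348136
  y ← -0.300000 + (0.25/2)·(0.111000 + 0.348136) = -0.242608
y(0.25) ≈ -0.2426

-0.2426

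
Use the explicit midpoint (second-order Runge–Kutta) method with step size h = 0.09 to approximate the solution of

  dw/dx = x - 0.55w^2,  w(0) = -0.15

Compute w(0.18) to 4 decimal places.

-0.1359

Midpoint: k1 = f(x_n, w_n); k2 = f(x_n + h/2, w_n + (h/2)·k1); w_{n+1} = w_n + h·k2.
x=0.000000, w=-0.150000:
  k1 = f(0.000000, -0.150000) = -0.012375
  k2 = f(0.045000, -0.150557) = 0.032533
  w ← -0.150000 + 0.09·0.032533 = -0.147072
x=0.090000, w=-0.147072:
  k1 = f(0.090000, -0.147072) = 0.078103
  k2 = f(0.135000, -0.143557) = 0.123665
  w ← -0.147072 + 0.09·0.123665 = -0.135942
w(0.18) ≈ -0.1359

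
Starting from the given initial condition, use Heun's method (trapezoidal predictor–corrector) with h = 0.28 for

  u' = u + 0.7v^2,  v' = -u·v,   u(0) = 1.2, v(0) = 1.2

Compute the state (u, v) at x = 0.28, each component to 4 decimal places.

1.8259, 0.7956

Heun on (u,v): k1 = f(x_n, state_n); k2 = f(x_n + h, state_n + h·k1); state_{n+1} = state_n + (h/2)·(k1 + k2).
0.000000: (1.200000, 1.200000)
  k1 = (2.208000, -1.440000)
  predictor → (1.818240, 0.796800)
  k2 = (2.262663, -1.448774)
  → (1.825893, 0.795572)
(u(0.28), v(0.28)) ≈ (1.8259, 0.7956)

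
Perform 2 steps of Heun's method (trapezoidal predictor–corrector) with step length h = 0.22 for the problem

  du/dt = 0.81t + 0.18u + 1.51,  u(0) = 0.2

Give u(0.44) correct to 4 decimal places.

0.9877

Heun: k1 = f(t_n, u_n); k2 = f(t_n + h, u_n + h·k1); u_{n+1} = u_n + (h/2)·(k1 + k2).
t=0.000000, u=0.200000:
  k1 = f(0.000000, 0.200000) = 1.546000
  k2 = f(0.220000, 0.540120) = 1.785422
  u ← 0.200000 + (0.22/2)·(1.546000 + 1.785422) = 0.566456
t=0.220000, u=0.566456:
  k1 = f(0.220000, 0.566456) = 1.790162
  k2 = f(0.440000, 0.960292) = 2.039253
  u ← 0.566456 + (0.22/2)·(1.790162 + 2.039253) = 0.987692
u(0.44) ≈ 0.9877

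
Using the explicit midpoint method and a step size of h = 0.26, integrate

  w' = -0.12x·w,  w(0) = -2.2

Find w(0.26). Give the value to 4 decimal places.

Midpoint: k1 = f(x_n, w_n); k2 = f(x_n + h/2, w_n + (h/2)·k1); w_{n+1} = w_n + h·k2.
x=0.000000, w=-2.200000:
  k1 = f(0.000000, -2.200000) = 0.000000
  k2 = f(0.130000, -2.200000) = 0.034320
  w ← -2.200000 + 0.26·0.034320 = -2.191077
w(0.26) ≈ -2.1911

-2.1911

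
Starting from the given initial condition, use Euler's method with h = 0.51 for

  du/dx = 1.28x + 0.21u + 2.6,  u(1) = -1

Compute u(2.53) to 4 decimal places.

6.2724

Euler: u_{n+1} = u_n + h·f(x_n, u_n).
x=1.000000, u=-1.000000: f=3.670000 → u ← -1.000000 + 0.51·3.670000 = 0.871700
x=1.510000, u=0.871700: f=4.715857 → u ← 0.871700 + 0.51·4.715857 = 3.276787
x=2.020000, u=3.276787: f=5.873725 → u ← 3.276787 + 0.51·5.873725 = 6.272387
u(2.53) ≈ 6.2724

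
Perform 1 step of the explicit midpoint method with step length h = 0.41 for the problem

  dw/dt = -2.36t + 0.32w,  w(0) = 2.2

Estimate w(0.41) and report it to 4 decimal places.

2.3092

Midpoint: k1 = f(t_n, w_n); k2 = f(t_n + h/2, w_n + (h/2)·k1); w_{n+1} = w_n + h·k2.
t=0.000000, w=2.200000:
  k1 = f(0.000000, 2.200000) = 0.704000
  k2 = f(0.205000, 2.344320) = 0.266382
  w ← 2.200000 + 0.41·0.266382 = 2.309217
w(0.41) ≈ 2.3092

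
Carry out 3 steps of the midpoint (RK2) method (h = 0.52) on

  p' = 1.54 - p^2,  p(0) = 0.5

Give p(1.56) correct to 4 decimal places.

Midpoint: k1 = f(x_n, p_n); k2 = f(x_n + h/2, p_n + (h/2)·k1); p_{n+1} = p_n + h·k2.
x=0.000000, p=0.500000:
  k1 = f(0.000000, 0.500000) = 1.290000
  k2 = f(0.260000, 0.835400) = 0.842107
  p ← 0.500000 + 0.52·0.842107 = 0.937896
x=0.520000, p=0.937896:
  k1 = f(0.520000, 0.937896) = 0.660352
  k2 = f(0.780000, 1.109587) = 0.308817
  p ← 0.937896 + 0.52·0.308817 = 1.098480
x=1.040000, p=1.098480:
  k1 = f(1.040000, 1.098480) = 0.333341
  k2 = f(1.300000, 1.185149) = 0.135422
  p ← 1.098480 + 0.52·0.135422 = 1.168900
p(1.56) ≈ 1.1689

1.1689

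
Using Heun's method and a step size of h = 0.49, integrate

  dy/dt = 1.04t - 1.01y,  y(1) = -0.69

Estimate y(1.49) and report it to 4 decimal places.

0.0753

Heun: k1 = f(t_n, y_n); k2 = f(t_n + h, y_n + h·k1); y_{n+1} = y_n + (h/2)·(k1 + k2).
t=1.000000, y=-0.690000:
  k1 = f(1.000000, -0.690000) = 1.736900
  k2 = f(1.490000, 0.161081) = 1.386908
  y ← -0.690000 + (0.49/2)·(1.736900 + 1.386908) = 0.075333
y(1.49) ≈ 0.0753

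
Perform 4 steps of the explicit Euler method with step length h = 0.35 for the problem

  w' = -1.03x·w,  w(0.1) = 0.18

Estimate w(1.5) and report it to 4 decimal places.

0.0606

Euler: w_{n+1} = w_n + h·f(x_n, w_n).
x=0.100000, w=0.180000: f=-0.018540 → w ← 0.180000 + 0.35·(-0.018540) = 0.173511
x=0.450000, w=0.173511: f=-0.080422 → w ← 0.173511 + 0.35·(-0.080422) = 0.145363
x=0.800000, w=0.145363: f=-0.119779 → w ← 0.145363 + 0.35·(-0.119779) = 0.103440
x=1.150000, w=0.103440: f=-0.122525 → w ← 0.103440 + 0.35·(-0.122525) = 0.060557
w(1.5) ≈ 0.0606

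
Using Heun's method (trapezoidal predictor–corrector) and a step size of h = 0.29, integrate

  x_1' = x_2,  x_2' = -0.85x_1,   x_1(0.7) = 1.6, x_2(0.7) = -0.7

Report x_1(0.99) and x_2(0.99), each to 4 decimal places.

1.3398, -1.0694

Heun on (x_1,x_2): k1 = f(x_n, state_n); k2 = f(x_n + h, state_n + h·k1); state_{n+1} = state_n + (h/2)·(k1 + k2).
0.700000: (1.600000, -0.700000)
  k1 = (-0.700000, -1.360000)
  predictor → (1.397000, -1.094400)
  k2 = (-1.094400, -1.187450)
  → (1.339812, -1.069380)
(x_1(0.99), x_2(0.99)) ≈ (1.3398, -1.0694)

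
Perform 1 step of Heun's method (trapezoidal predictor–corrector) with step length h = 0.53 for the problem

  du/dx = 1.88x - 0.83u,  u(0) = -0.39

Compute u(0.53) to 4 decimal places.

Heun: k1 = f(x_n, u_n); k2 = f(x_n + h, u_n + h·k1); u_{n+1} = u_n + (h/2)·(k1 + k2).
x=0.000000, u=-0.390000:
  k1 = f(0.000000, -0.390000) = 0.323700
  k2 = f(0.530000, -0.218439) = 1.177704
  u ← -0.390000 + (0.53/2)·(0.323700 + 1.177704) = 0.007872
u(0.53) ≈ 0.0079

0.0079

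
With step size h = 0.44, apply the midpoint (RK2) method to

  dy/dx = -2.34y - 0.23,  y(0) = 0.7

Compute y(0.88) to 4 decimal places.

0.1016

Midpoint: k1 = f(x_n, y_n); k2 = f(x_n + h/2, y_n + (h/2)·k1); y_{n+1} = y_n + h·k2.
x=0.000000, y=0.700000:
  k1 = f(0.000000, 0.700000) = -1.868000
  k2 = f(0.220000, 0.289040) = -0.906354
  y ← 0.700000 + 0.44·(-0.906354) = 0.301204
x=0.440000, y=0.301204:
  k1 = f(0.440000, 0.301204) = -0.934818
  k2 = f(0.660000, 0.095544) = -0.453574
  y ← 0.301204 + 0.44·(-0.453574) = 0.101632
y(0.88) ≈ 0.1016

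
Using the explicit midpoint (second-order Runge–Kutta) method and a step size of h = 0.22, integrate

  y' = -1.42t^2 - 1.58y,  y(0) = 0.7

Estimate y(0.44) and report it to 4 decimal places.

0.3216

Midpoint: k1 = f(t_n, y_n); k2 = f(t_n + h/2, y_n + (h/2)·k1); y_{n+1} = y_n + h·k2.
t=0.000000, y=0.700000:
  k1 = f(0.000000, 0.700000) = -1.106000
  k2 = f(0.110000, 0.578340) = -0.930959
  y ← 0.700000 + 0.22·(-0.930959) = 0.495189
t=0.220000, y=0.495189:
  k1 = f(0.220000, 0.495189) = -0.851127
  k2 = f(0.330000, 0.401565) = -0.789111
  y ← 0.495189 + 0.22·(-0.789111) = 0.321585
y(0.44) ≈ 0.3216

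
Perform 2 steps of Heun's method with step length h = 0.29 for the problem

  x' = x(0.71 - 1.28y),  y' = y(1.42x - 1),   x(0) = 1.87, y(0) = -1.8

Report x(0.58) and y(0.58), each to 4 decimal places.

Heun on (x,y): k1 = f(s_n, state_n); k2 = f(s_n + h, state_n + h·k1); state_{n+1} = state_n + (h/2)·(k1 + k2).
0.000000: (1.870000, -1.800000)
  k1 = (5.636180, -2.979720)
  predictor → (3.504492, -2.664119)
  k2 = (14.438760, -10.593546)
  → (4.780866, -3.768124)
0.290000: (4.780866, -3.768124)
  k1 = (26.453481, -21.813028)
  predictor → (12.452376, -10.093902)
  k2 = (169.728297, -168.390237)
  → (33.227224, -31.347597)
(x(0.58), y(0.58)) ≈ (33.2272, -31.3476)

33.2272, -31.3476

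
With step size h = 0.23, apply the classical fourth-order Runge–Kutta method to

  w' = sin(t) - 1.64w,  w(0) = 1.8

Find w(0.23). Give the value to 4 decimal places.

1.2578

RK4: k1 = f(t_n, w_n); k2 = f(t_n + h/2, w_n + (h/2)·k1); k3 = f(t_n + h/2, w_n + (h/2)·k2); k4 = f(t_n + h, w_n + h·k3); w_{n+1} = w_n + (h/6)·(k1 + 2k2 + 2k3 + k4).
t=0.000000, w=1.800000:
  k1 = f(0.000000, 1.800000) = -2.952000
  k2 = f(0.115000, 1.460520) = -2.280506
  k3 = f(0.115000, 1.537742) = -2.407150
  k4 = f(0.230000, 1.246356) = -1.816046
  w ← 1.800000 + (0.23/6)·(k1 + 2k2 + 2k3 + k4) = 1.257838
w(0.23) ≈ 1.2578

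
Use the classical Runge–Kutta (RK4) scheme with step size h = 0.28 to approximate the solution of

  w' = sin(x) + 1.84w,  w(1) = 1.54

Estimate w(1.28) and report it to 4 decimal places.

RK4: k1 = f(x_n, w_n); k2 = f(x_n + h/2, w_n + (h/2)·k1); k3 = f(x_n + h/2, w_n + (h/2)·k2); k4 = f(x_n + h, w_n + h·k3); w_{n+1} = w_n + (h/6)·(k1 + 2k2 + 2k3 + k4).
x=1.000000, w=1.540000:
  k1 = f(1.000000, 1.540000) = 3.675071
  k2 = f(1.140000, 2.054510) = 4.688932
  k3 = f(1.140000, 2.196450) = 4.950102
  k4 = f(1.280000, 2.926029) = 6.341909
  w ← 1.540000 + (0.28/6)·(k1 + 2k2 + 2k3 + k4) = 2.907102
w(1.28) ≈ 2.9071

2.9071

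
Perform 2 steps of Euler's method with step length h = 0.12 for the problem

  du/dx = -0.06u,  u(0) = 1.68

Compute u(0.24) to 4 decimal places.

1.6559

Euler: u_{n+1} = u_n + h·f(x_n, u_n).
x=0.000000, u=1.680000: f=-0.100800 → u ← 1.680000 + 0.12·(-0.100800) = 1.667904
x=0.120000, u=1.667904: f=-0.100074 → u ← 1.667904 + 0.12·(-0.100074) = 1.655895
u(0.24) ≈ 1.6559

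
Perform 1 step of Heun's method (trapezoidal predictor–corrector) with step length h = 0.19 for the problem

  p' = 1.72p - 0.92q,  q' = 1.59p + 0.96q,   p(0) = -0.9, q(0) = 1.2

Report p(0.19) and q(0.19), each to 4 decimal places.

-1.4816, 1.0660

Heun on (p,q): k1 = f(s_n, state_n); k2 = f(s_n + h, state_n + h·k1); state_{n+1} = state_n + (h/2)·(k1 + k2).
0.000000: (-0.900000, 1.200000)
  k1 = (-2.652000, -0.279000)
  predictor → (-1.403880, 1.146990)
  k2 = (-3.469904, -1.131059)
  → (-1.481581, 1.066044)
(p(0.19), q(0.19)) ≈ (-1.4816, 1.0660)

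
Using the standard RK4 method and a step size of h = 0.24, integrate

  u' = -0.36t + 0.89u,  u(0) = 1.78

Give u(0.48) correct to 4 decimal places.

RK4: k1 = f(t_n, u_n); k2 = f(t_n + h/2, u_n + (h/2)·k1); k3 = f(t_n + h/2, u_n + (h/2)·k2); k4 = f(t_n + h, u_n + h·k3); u_{n+1} = u_n + (h/6)·(k1 + 2k2 + 2k3 + k4).
t=0.000000, u=1.780000:
  k1 = f(0.000000, 1.780000) = 1.584200
  k2 = f(0.120000, 1.970104) = 1.710193
  k3 = f(0.120000, 1.985223) = 1.723649
  k4 = f(0.240000, 2.193676) = 1.865971
  u ← 1.780000 + (0.24/6)·(k1 + 2k2 + 2k3 + k4) = 2.192714
t=0.240000, u=2.192714:
  k1 = f(0.240000, 2.192714) = 1.865116
  k2 = f(0.360000, 2.416528) = 2.021110
  k3 = f(0.360000, 2.435247) = 2.037770
  k4 = f(0.480000, 2.681779) = 2.213983
  u ← 2.192714 + (0.24/6)·(k1 + 2k2 + 2k3 + k4) = 2.680589
u(0.48) ≈ 2.6806

2.6806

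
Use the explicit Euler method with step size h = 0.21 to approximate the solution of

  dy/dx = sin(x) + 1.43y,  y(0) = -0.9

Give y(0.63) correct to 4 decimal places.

-1.8361

Euler: y_{n+1} = y_n + h·f(x_n, y_n).
x=0.000000, y=-0.900000: f=-1.287000 → y ← -0.900000 + 0.21·(-1.287000) = -1.170270
x=0.210000, y=-1.170270: f=-1.465026 → y ← -1.170270 + 0.21·(-1.465026) = -1.477926
x=0.420000, y=-1.477926: f=-1.705673 → y ← -1.477926 + 0.21·(-1.705673) = -1.836117
y(0.63) ≈ -1.8361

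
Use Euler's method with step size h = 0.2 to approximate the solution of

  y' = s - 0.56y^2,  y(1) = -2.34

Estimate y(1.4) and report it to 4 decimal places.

Euler: y_{n+1} = y_n + h·f(s_n, y_n).
s=1.000000, y=-2.340000: f=-2.066336 → y ← -2.340000 + 0.2·(-2.066336) = -2.753267
s=1.200000, y=-2.753267: f=-3.045069 → y ← -2.753267 + 0.2·(-3.045069) = -3.362281
y(1.4) ≈ -3.3623

-3.3623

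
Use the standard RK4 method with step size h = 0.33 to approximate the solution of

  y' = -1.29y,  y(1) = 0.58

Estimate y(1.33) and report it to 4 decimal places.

RK4: k1 = f(t_n, y_n); k2 = f(t_n + h/2, y_n + (h/2)·k1); k3 = f(t_n + h/2, y_n + (h/2)·k2); k4 = f(t_n + h, y_n + h·k3); y_{n+1} = y_n + (h/6)·(k1 + 2k2 + 2k3 + k4).
t=1.000000, y=0.580000:
  k1 = f(1.000000, 0.580000) = -0.748200
  k2 = f(1.165000, 0.456547) = -0.588946
  k3 = f(1.165000, 0.482824) = -0.622843
  k4 = f(1.330000, 0.374462) = -0.483056
  y ← 0.580000 + (0.33/6)·(k1 + 2k2 + 2k3 + k4) = 0.378984
y(1.33) ≈ 0.3790

0.3790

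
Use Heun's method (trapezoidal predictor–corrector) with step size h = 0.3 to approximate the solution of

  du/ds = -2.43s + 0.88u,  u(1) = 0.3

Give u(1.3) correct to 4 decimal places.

Heun: k1 = f(s_n, u_n); k2 = f(s_n + h, u_n + h·k1); u_{n+1} = u_n + (h/2)·(k1 + k2).
s=1.000000, u=0.300000:
  k1 = f(1.000000, 0.300000) = -2.166000
  k2 = f(1.300000, -0.349800) = -3.466824
  u ← 0.300000 + (0.3/2)·(-2.166000 + (-3.466824)) = -0.544924
u(1.3) ≈ -0.5449

-0.5449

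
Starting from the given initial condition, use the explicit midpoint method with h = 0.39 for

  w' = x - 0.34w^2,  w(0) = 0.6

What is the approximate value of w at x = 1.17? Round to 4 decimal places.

1.0694

Midpoint: k1 = f(x_n, w_n); k2 = f(x_n + h/2, w_n + (h/2)·k1); w_{n+1} = w_n + h·k2.
x=0.000000, w=0.600000:
  k1 = f(0.000000, 0.600000) = -0.122400
  k2 = f(0.195000, 0.576132) = 0.082144
  w ← 0.600000 + 0.39·0.082144 = 0.632036
x=0.390000, w=0.632036:
  k1 = f(0.390000, 0.632036) = 0.254180
  k2 = f(0.585000, 0.681601) = 0.427043
  w ← 0.632036 + 0.39·0.427043 = 0.798583
x=0.780000, w=0.798583:
  k1 = f(0.780000, 0.798583) = 0.563170
  k2 = f(0.975000, 0.908401) = 0.694435
  w ← 0.798583 + 0.39·0.694435 = 1.069412
w(1.17) ≈ 1.0694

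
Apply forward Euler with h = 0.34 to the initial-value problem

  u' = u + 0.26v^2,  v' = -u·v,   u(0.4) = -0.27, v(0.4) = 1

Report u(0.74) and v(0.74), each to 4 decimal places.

-0.2734, 1.0918

Euler on (u,v): u_{n+1} = u_n + h·u', v_{n+1} = v_n + h·v'.
0.400000: (-0.270000, 1.000000); f=(-0.010000, 0.270000) → (-0.273400, 1.091800)
(u(0.74), v(0.74)) ≈ (-0.2734, 1.0918)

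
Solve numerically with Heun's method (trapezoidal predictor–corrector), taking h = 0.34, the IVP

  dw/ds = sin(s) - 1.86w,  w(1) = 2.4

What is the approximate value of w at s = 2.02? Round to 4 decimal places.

Heun: k1 = f(s_n, w_n); k2 = f(s_n + h, w_n + h·k1); w_{n+1} = w_n + (h/2)·(k1 + k2).
s=1.000000, w=2.400000:
  k1 = f(1.000000, 2.400000) = -3.622529
  k2 = f(1.340000, 1.168340) = -1.199628
  w ← 2.400000 + (0.34/2)·(-3.622529 + (-1.199628)) = 1.580233
s=1.340000, w=1.580233:
  k1 = f(1.340000, 1.580233) = -1.965749
  k2 = f(1.680000, 0.911879) = -0.702051
  w ← 1.580233 + (0.34/2)·(-1.965749 + (-0.702051)) = 1.126707
s=1.680000, w=1.126707:
  k1 = f(1.680000, 1.126707) = -1.101632
  k2 = f(2.020000, 0.752152) = -0.498210
  w ← 1.126707 + (0.34/2)·(-1.101632 + (-0.498210)) = 0.854734
w(2.02) ≈ 0.8547

0.8547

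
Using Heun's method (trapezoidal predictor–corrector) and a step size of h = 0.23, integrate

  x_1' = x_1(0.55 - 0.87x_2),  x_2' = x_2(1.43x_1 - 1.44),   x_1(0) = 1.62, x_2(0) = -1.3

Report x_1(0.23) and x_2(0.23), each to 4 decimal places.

Heun on (x_1,x_2): k1 = f(s_n, state_n); k2 = f(s_n + h, state_n + h·k1); state_{n+1} = state_n + (h/2)·(k1 + k2).
0.000000: (1.620000, -1.300000)
  k1 = (2.723220, -1.139580)
  predictor → (2.246341, -1.562103)
  k2 = (4.288332, -2.768464)
  → (2.426328, -1.749425)
(x_1(0.23), x_2(0.23)) ≈ (2.4263, -1.7494)

2.4263, -1.7494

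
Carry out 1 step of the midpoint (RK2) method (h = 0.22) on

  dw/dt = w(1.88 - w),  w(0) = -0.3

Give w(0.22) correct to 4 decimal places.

Midpoint: k1 = f(t_n, w_n); k2 = f(t_n + h/2, w_n + (h/2)·k1); w_{n+1} = w_n + h·k2.
t=0.000000, w=-0.300000:
  k1 = f(0.000000, -0.300000) = -0.654000
  k2 = f(0.110000, -0.371940) = -0.837587
  w ← -0.300000 + 0.22·(-0.837587) = -0.484269
w(0.22) ≈ -0.4843

-0.4843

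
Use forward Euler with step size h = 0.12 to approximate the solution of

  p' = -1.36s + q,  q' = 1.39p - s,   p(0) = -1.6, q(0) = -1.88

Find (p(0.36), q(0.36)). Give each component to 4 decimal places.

-2.4379, -2.8453

Euler on (p,q): p_{n+1} = p_n + h·p', q_{n+1} = q_n + h·q'.
0.000000: (-1.600000, -1.880000); f=(-1.880000, -2.224000) → (-1.825600, -2.146880)
0.120000: (-1.825600, -2.146880); f=(-2.310080, -2.657584) → (-2.102810, -2.465790)
0.240000: (-2.102810, -2.465790); f=(-2.792190, -3.162905) → (-2.437872, -2.845339)
(p(0.36), q(0.36)) ≈ (-2.4379, -2.8453)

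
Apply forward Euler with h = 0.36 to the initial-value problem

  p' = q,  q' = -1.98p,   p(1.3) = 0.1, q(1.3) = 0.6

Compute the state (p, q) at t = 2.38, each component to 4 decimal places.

0.6156, -0.0574

Euler on (p,q): p_{n+1} = p_n + h·p', q_{n+1} = q_n + h·q'.
1.300000: (0.100000, 0.600000); f=(0.600000, -0.198000) → (0.316000, 0.528720)
1.660000: (0.316000, 0.528720); f=(0.528720, -0.625680) → (0.506339, 0.303475)
2.020000: (0.506339, 0.303475); f=(0.303475, -1.002552) → (0.615590, -0.057443)
(p(2.38), q(2.38)) ≈ (0.6156, -0.0574)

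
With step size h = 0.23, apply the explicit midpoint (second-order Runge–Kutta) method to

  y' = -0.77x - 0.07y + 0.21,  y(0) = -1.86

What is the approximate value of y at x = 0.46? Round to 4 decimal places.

-1.7868

Midpoint: k1 = f(x_n, y_n); k2 = f(x_n + h/2, y_n + (h/2)·k1); y_{n+1} = y_n + h·k2.
x=0.000000, y=-1.860000:
  k1 = f(0.000000, -1.860000) = 0.340200
  k2 = f(0.115000, -1.820877) = 0.248911
  y ← -1.860000 + 0.23·0.248911 = -1.802750
x=0.230000, y=-1.802750:
  k1 = f(0.230000, -1.802750) = 0.159093
  k2 = f(0.345000, -1.784455) = 0.069262
  y ← -1.802750 + 0.23·0.069262 = -1.786820
y(0.46) ≈ -1.7868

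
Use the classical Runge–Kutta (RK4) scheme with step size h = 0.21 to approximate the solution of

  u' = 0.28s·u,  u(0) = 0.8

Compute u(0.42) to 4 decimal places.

RK4: k1 = f(s_n, u_n); k2 = f(s_n + h/2, u_n + (h/2)·k1); k3 = f(s_n + h/2, u_n + (h/2)·k2); k4 = f(s_n + h, u_n + h·k3); u_{n+1} = u_n + (h/6)·(k1 + 2k2 + 2k3 + k4).
s=0.000000, u=0.800000:
  k1 = f(0.000000, 0.800000) = 0.000000
  k2 = f(0.105000, 0.800000) = 0.023520
  k3 = f(0.105000, 0.802470) = 0.023593
  k4 = f(0.210000, 0.804954) = 0.047331
  u ← 0.800000 + (0.21/6)·(k1 + 2k2 + 2k3 + k4) = 0.804954
s=0.210000, u=0.804954:
  k1 = f(0.210000, 0.804954) = 0.047331
  k2 = f(0.315000, 0.809924) = 0.071435
  k3 = f(0.315000, 0.812455) = 0.071659
  k4 = f(0.420000, 0.820003) = 0.096432
  u ← 0.804954 + (0.21/6)·(k1 + 2k2 + 2k3 + k4) = 0.820003
u(0.42) ≈ 0.8200

0.8200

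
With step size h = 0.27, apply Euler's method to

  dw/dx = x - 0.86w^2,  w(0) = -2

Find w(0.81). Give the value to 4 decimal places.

-10.1586

Euler: w_{n+1} = w_n + h·f(x_n, w_n).
x=0.000000, w=-2.000000: f=-3.440000 → w ← -2.000000 + 0.27·(-3.440000) = -2.928800
x=0.270000, w=-2.928800: f=-7.106968 → w ← -2.928800 + 0.27·(-7.106968) = -4.847681
x=0.540000, w=-4.847681: f=-19.670012 → w ← -4.847681 + 0.27·(-19.670012) = -10.158584
w(0.81) ≈ -10.1586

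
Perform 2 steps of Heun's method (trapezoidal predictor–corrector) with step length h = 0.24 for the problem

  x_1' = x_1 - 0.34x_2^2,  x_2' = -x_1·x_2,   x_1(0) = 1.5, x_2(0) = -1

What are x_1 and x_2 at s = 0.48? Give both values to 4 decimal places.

2.2998, -0.4302

Heun on (x_1,x_2): k1 = f(s_n, state_n); k2 = f(s_n + h, state_n + h·k1); state_{n+1} = state_n + (h/2)·(k1 + k2).
0.000000: (1.500000, -1.000000)
  k1 = (1.160000, 1.500000)
  predictor → (1.778400, -0.640000)
  k2 = (1.639136, 1.138176)
  → (1.835896, -0.683419)
0.240000: (1.835896, -0.683419)
  k1 = (1.677095, 1.254686)
  predictor → (2.238399, -0.382294)
  k2 = (2.188709, 0.855727)
  → (2.299793, -0.430169)
(x_1(0.48), x_2(0.48)) ≈ (2.2998, -0.4302)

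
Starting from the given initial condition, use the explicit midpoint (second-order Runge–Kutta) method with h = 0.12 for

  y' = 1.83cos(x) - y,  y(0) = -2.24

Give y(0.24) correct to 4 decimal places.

-1.3774

Midpoint: k1 = f(x_n, y_n); k2 = f(x_n + h/2, y_n + (h/2)·k1); y_{n+1} = y_n + h·k2.
x=0.000000, y=-2.240000:
  k1 = f(0.000000, -2.240000) = 4.070000
  k2 = f(0.060000, -1.995800) = 3.822507
  y ← -2.240000 + 0.12·3.822507 = -1.781299
x=0.120000, y=-1.781299:
  k1 = f(0.120000, -1.781299) = 3.598139
  k2 = f(0.180000, -1.565411) = 3.365845
  y ← -1.781299 + 0.12·3.365845 = -1.377398
y(0.24) ≈ -1.3774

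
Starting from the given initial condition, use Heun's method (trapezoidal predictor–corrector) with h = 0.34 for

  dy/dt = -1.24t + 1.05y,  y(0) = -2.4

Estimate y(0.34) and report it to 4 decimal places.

Heun: k1 = f(t_n, y_n); k2 = f(t_n + h, y_n + h·k1); y_{n+1} = y_n + (h/2)·(k1 + k2).
t=0.000000, y=-2.400000:
  k1 = f(0.000000, -2.400000) = -2.520000
  k2 = f(0.340000, -3.256800) = -3.841240
  y ← -2.400000 + (0.34/2)·(-2.520000 + (-3.841240)) = -3.481411
y(0.34) ≈ -3.4814

-3.4814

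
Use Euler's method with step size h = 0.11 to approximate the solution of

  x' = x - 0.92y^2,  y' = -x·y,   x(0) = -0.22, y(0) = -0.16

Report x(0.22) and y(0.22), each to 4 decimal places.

Euler on (x,y): x_{n+1} = x_n + h·x', y_{n+1} = y_n + h·y'.
0.000000: (-0.220000, -0.160000); f=(-0.243552, -0.035200) → (-0.246791, -0.163872)
0.110000: (-0.246791, -0.163872); f=(-0.271496, -0.040442) → (-0.276655, -0.168321)
(x(0.22), y(0.22)) ≈ (-0.2767, -0.1683)

-0.2767, -0.1683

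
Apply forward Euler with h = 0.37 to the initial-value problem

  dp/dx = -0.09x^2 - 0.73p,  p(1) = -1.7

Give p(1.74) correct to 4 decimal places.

-0.9925

Euler: p_{n+1} = p_n + h·f(x_n, p_n).
x=1.000000, p=-1.700000: f=1.151000 → p ← -1.700000 + 0.37·1.151000 = -1.274130
x=1.370000, p=-1.274130: f=0.761194 → p ← -1.274130 + 0.37·0.761194 = -0.992488
p(1.74) ≈ -0.9925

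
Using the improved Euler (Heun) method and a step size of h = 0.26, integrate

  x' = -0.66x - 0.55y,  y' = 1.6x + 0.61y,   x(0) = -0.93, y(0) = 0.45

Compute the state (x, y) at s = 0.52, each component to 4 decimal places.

-0.6856, -0.1915

Heun on (x,y): k1 = f(s_n, state_n); k2 = f(s_n + h, state_n + h·k1); state_{n+1} = state_n + (h/2)·(k1 + k2).
0.000000: (-0.930000, 0.450000)
  k1 = (0.366300, -1.213500)
  predictor → (-0.834762, 0.134490)
  k2 = (0.476973, -1.253580)
  → (-0.820374, 0.129280)
0.260000: (-0.820374, 0.129280)
  k1 = (0.470343, -1.233739)
  predictor → (-0.698085, -0.191492)
  k2 = (0.566057, -1.233747)
  → (-0.685642, -0.191494)
(x(0.52), y(0.52)) ≈ (-0.6856, -0.1915)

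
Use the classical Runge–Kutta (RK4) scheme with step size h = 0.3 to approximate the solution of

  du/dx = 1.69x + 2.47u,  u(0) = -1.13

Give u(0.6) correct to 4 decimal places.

RK4: k1 = f(x_n, u_n); k2 = f(x_n + h/2, u_n + (h/2)·k1); k3 = f(x_n + h/2, u_n + (h/2)·k2); k4 = f(x_n + h, u_n + h·k3); u_{n+1} = u_n + (h/6)·(k1 + 2k2 + 2k3 + k4).
x=0.000000, u=-1.130000:
  k1 = f(0.000000, -1.130000) = -2.791100
  k2 = f(0.150000, -1.548665) = -3.571703
  k3 = f(0.150000, -1.665755) = -3.860916
  k4 = f(0.300000, -2.288275) = -5.145039
  u ← -1.130000 + (0.3/6)·(k1 + 2k2 + 2k3 + k4) = -2.270069
x=0.300000, u=-2.270069:
  k1 = f(0.300000, -2.270069) = -5.100070
  k2 = f(0.450000, -3.035079) = -6.736146
  k3 = f(0.450000, -3.280491) = -7.342312
  k4 = f(0.600000, -4.472762) = -10.033723
  u ← -2.270069 + (0.3/6)·(k1 + 2k2 + 2k3 + k4) = -4.434604
u(0.6) ≈ -4.4346

-4.4346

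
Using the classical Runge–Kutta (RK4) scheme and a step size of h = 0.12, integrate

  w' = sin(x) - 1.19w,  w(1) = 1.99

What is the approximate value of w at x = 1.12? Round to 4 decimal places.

RK4: k1 = f(x_n, w_n); k2 = f(x_n + h/2, w_n + (h/2)·k1); k3 = f(x_n + h/2, w_n + (h/2)·k2); k4 = f(x_n + h, w_n + h·k3); w_{n+1} = w_n + (h/6)·(k1 + 2k2 + 2k3 + k4).
x=1.000000, w=1.990000:
  k1 = f(1.000000, 1.990000) = -1.526629
  k2 = f(1.060000, 1.898402) = -1.386743
  k3 = f(1.060000, 1.906795) = -1.396731
  k4 = f(1.120000, 1.822392) = -1.268546
  w ← 1.990000 + (0.12/6)·(k1 + 2k2 + 2k3 + k4) = 1.822758
w(1.12) ≈ 1.8228

1.8228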